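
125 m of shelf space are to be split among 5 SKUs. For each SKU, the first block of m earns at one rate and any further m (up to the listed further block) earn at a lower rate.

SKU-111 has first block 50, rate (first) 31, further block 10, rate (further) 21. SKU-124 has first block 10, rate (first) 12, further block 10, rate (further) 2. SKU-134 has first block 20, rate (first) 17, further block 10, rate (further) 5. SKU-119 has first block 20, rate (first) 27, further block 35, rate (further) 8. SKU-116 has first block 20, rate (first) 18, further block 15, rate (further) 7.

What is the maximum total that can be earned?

Order all 10 blocks by rate: SKU-111/first 31 > SKU-119/first 27 > SKU-111/second 21 > SKU-116/first 18 > SKU-134/first 17 > SKU-124/first 12 > SKU-119/second 8 > SKU-116/second 7 > SKU-134/second 5 > SKU-124/second 2.
SKU-111/first (31): +50 — 75 left.
SKU-119 first at 27: fill all 20 — 55 left.
Fill SKU-111 second block (10 at 21) — 45 left.
SKU-116 first at 18: fill all 20 — 25 left.
SKU-134 first at 17: fill all 20 — 5 left.
5 remain; put them into SKU-124 first at 12.
Total = 31×50 + 27×20 + 21×10 + 18×20 + 17×20 + 12×5 = 3060.

3060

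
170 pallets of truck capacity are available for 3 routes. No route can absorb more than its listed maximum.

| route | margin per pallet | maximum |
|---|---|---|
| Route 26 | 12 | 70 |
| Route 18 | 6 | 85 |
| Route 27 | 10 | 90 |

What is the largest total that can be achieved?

Rank by margin per pallet: Route 26 12 > Route 27 10 > Route 18 6.
Route 26: +70 to 70 (cap) — 100 left.
Route 27 takes 90 to reach its cap of 90 — 10 left.
Route 18: +10 (room for 85) → 10. Pool exhausted.
Total = 12×70 + 6×10 + 10×90 = 1800.

1800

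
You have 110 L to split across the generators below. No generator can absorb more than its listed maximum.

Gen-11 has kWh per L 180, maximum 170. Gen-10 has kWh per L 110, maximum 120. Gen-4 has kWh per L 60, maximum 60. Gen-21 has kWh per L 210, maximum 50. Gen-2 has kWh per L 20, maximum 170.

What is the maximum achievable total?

21300

Highest kWh per L first: Gen-21 210 > Gen-11 180 > Gen-10 110 > Gen-4 60 > Gen-2 20.
Gen-21 takes 50 to reach its cap of 50 → 60 left.
Only 60 left; Gen-11 takes them to reach 60.
Total = 180×60 + 210×50 = 21300.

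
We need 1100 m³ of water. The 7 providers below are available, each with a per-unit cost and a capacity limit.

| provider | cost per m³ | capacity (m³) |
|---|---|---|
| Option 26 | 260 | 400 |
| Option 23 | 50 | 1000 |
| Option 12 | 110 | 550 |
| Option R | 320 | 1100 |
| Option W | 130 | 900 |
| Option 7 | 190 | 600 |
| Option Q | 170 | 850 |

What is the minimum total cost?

61000

Use providers in increasing cost order.
Option 23 at 50: take all 1000 m³ — 100 still needed.
Take 100 from Option 12 at 110 to finish.
Option W, Option Q, Option 7, Option 26, Option R: unused.
Cost = 1000×50 + 100×110 = 61000.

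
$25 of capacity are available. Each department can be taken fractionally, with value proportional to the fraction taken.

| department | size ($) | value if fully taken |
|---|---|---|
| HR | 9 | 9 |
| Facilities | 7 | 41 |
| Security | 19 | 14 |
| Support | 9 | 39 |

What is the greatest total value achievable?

89

Rank by value-to-size ratio: Facilities 41/7≈5.86, Support 39/9≈4.33, HR 9/9≈1, Security 14/19≈0.737.
Take all of Facilities (7 $, value 41) → 18 $ left.
All 9 $ of Support fit (value 39) → 9 remain.
All 9 $ of HR fit (value 9) → 0 remain.
Total value = 89.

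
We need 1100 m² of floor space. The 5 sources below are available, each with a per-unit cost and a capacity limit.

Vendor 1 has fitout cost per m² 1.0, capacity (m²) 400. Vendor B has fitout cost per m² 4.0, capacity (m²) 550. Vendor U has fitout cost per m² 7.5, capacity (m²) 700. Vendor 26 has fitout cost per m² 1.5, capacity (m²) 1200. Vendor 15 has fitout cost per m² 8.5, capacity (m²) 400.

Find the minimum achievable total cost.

1450

Fill from the cheapest source first.
Take 400 from Vendor 1 at 1.0 → need 700 more.
Vendor 26 (1.5): take the remaining 700 → done.
Vendor B, Vendor U, Vendor 15: unused.
Cost = 400×1.0 + 700×1.5 = 1450.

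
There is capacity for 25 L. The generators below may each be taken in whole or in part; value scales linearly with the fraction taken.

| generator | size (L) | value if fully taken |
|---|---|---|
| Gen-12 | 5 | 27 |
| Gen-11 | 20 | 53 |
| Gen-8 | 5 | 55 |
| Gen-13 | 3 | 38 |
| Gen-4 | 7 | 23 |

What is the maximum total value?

Best value per unit of size first: Gen-13 38/3≈12.7, Gen-8 55/5≈11, Gen-12 27/5≈5.4, Gen-4 23/7≈3.29, Gen-11 53/20≈2.65.
All 3 L of Gen-13 fit (value 38) — 22 remain.
Take all of Gen-8 (5 L, value 55) — 17 L left.
Take all of Gen-12 (5 L, value 27) — 12 L left.
Gen-4: take in full, 7 L for value 23 — 5 left.
Fill the last 5 L with part of Gen-11: 5/20 of it earns 13.25.
Total value = 156.25.

156.25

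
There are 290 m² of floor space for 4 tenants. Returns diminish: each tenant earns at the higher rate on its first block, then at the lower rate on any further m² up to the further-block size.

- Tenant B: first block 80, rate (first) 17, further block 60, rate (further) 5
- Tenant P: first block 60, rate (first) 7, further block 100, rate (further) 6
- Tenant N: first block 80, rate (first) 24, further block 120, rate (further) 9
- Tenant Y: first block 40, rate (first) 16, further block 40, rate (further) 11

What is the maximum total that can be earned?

4810

Treat each block as its own option and order by rate: Tenant N/first 24 > Tenant B/first 17 > Tenant Y/first 16 > Tenant Y/second 11 > Tenant N/second 9 > Tenant P/first 7 > Tenant P/second 6 > Tenant B/second 5.
Fill Tenant N first block (80 at 24) ; 210 left.
Tenant B first at 17: fill all 80 ; 130 left.
Tenant Y first at 16: fill all 40 ; 90 left.
Tenant Y second at 11: fill all 40 ; 50 left.
Tenant N/second: +50 of 120 at 9; pool empty.
Total = 24×80 + 17×80 + 16×40 + 11×40 + 9×50 = 4810.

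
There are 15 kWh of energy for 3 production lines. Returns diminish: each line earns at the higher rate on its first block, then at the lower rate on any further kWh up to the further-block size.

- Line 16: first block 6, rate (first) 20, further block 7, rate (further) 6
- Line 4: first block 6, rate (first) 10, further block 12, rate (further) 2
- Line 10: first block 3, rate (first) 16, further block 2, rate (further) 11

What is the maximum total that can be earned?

Order all 6 blocks by rate: Line 16/T1 20 > Line 10/T1 16 > Line 10/T2 11 > Line 4/T1 10 > Line 16/T2 6 > Line 4/T2 2.
Line 16/T1 (20): +6 — 9 left.
Line 10 T1 at 16: fill all 3 — 6 left.
Line 10/T2 (11): +2 — 4 left.
4 remain; put them into Line 4 T1 at 10.
Total = 20×6 + 16×3 + 11×2 + 10×4 = 230.

230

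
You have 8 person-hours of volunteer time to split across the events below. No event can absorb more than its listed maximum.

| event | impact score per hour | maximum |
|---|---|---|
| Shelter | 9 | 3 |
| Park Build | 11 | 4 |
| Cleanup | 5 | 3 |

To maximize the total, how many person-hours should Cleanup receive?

1

Highest impact score per hour first: Park Build 11 > Shelter 9 > Cleanup 5.
Park Build: +4 to 4 (cap) → 4 left.
Shelter takes 3 to reach its cap of 3 → 1 left.
Only 1 left; Cleanup takes them to reach 1.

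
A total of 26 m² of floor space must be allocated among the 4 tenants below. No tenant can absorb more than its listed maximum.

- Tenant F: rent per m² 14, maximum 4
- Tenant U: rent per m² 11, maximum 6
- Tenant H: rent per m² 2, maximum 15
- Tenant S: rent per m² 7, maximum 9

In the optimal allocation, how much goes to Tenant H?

7

Highest rent per m² first: Tenant F 14 > Tenant U 11 > Tenant S 7 > Tenant H 2.
Give Tenant F 4 to hit its cap of 4 → 22 left.
Give Tenant U 6 to hit its cap of 6 → 16 left.
Tenant S takes 9 to reach its cap of 9 → 7 left.
Tenant H: +7 (room for 15) → 7. Pool exhausted.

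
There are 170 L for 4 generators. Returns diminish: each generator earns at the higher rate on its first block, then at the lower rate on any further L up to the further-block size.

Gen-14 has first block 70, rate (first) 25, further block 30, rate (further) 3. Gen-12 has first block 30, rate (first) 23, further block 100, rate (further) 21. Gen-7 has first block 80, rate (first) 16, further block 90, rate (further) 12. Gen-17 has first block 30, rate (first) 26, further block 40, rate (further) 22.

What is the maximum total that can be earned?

4100

Treat each block as its own option and order by rate: Gen-17/tier1 26 > Gen-14/tier1 25 > Gen-12/tier1 23 > Gen-17/tier2 22 > Gen-12/tier2 21 > Gen-7/tier1 16 > Gen-7/tier2 12 > Gen-14/tier2 3.
Gen-17 tier1 at 26: fill all 30 — 140 left.
Gen-14/tier1 (25): +70 — 70 left.
Fill Gen-12 tier1 block (30 at 23) — 40 left.
Gen-17/tier2 (22): +40 — 0 left.
Total = 26×30 + 25×70 + 23×30 + 22×40 = 4100.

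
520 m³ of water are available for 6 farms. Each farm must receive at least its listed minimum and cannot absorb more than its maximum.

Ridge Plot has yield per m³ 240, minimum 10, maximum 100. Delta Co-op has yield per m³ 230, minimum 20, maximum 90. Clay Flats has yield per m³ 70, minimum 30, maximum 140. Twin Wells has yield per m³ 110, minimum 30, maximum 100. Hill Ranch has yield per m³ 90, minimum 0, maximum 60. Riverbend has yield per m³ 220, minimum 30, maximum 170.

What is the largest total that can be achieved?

Meeting every minimum uses 10+20+30+30+0+30 = 120 m³, leaving 400.
Order the farms by yield per m³: Ridge Plot 240 > Delta Co-op 230 > Riverbend 220 > Twin Wells 110 > Hill Ranch 90 > Clay Flats 70.
Give Ridge Plot 90 more to hit its cap of 100 — 310 left.
Delta Co-op takes 70 more to reach its cap of 90 — 240 left.
Riverbend: +140 to 170 (cap) — 100 left.
Give Twin Wells 70 more to hit its cap of 100 — 30 left.
Hill Ranch: +30 (room for 60) → 30. Pool exhausted.
Total = 240×100 + 230×90 + 70×30 + 110×100 + 90×30 + 220×170 = 97900.

97900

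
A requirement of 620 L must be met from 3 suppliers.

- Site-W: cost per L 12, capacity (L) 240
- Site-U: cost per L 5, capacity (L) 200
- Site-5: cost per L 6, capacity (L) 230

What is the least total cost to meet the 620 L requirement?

Cheapest first:
Take 200 from Site-U at 5 — need 420 more.
Site-5 at 6: take all 230 L — 190 still needed.
Take 190 from Site-W at 12 to finish.
Cost = 200×5 + 230×6 + 190×12 = 4660.

4660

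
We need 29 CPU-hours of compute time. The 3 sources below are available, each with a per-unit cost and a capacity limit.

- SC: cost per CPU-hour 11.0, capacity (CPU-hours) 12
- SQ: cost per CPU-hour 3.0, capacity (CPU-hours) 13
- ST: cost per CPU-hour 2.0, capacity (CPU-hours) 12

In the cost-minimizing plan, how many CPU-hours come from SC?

4

Fill from the cheapest source first.
ST at 2.0: take all 12 CPU-hours → 17 still needed.
SQ (3.0): use full 13 → 4 CPU-hours to go.
SC (11.0): take the remaining 4 → done.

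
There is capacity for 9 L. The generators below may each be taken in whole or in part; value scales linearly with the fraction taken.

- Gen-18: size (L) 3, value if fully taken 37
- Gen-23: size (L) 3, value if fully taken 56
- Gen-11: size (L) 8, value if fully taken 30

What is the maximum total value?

Sort by value density: Gen-23 56/3≈18.7, Gen-18 37/3≈12.3, Gen-11 30/8≈3.75.
Take all of Gen-23 (3 L, value 56) → 6 L left.
All 3 L of Gen-18 fit (value 37) → 3 remain.
Only 3 L remain; take 3/8 of Gen-11 for value 30×3/8 = 11.25.
Total value = 104.25.

104.25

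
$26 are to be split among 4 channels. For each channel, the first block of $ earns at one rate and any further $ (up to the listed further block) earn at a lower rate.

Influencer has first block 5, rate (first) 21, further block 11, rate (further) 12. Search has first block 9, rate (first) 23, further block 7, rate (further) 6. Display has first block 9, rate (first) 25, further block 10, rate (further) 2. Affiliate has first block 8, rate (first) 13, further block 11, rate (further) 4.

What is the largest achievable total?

576

Treat each block as its own option and order by rate: Display/tier1 25 > Search/tier1 23 > Influencer/tier1 21 > Affiliate/tier1 13 > Influencer/tier2 12 > Search/tier2 6 > Affiliate/tier2 4 > Display/tier2 2.
Display/tier1 (25): +9 — 17 left.
Search/tier1 (23): +9 — 8 left.
Influencer/tier1 (21): +5 — 3 left.
Affiliate tier1 at 13: only 3 left, fill 3.
Total = 25×9 + 23×9 + 21×5 + 13×3 = 576.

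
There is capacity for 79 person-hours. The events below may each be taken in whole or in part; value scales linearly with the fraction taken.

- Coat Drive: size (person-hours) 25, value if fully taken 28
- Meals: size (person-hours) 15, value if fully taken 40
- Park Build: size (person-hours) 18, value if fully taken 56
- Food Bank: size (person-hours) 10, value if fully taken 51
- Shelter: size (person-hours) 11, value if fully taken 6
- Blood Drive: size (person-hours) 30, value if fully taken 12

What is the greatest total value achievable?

181

Rank by value-to-size ratio: Food Bank 51/10≈5.1, Park Build 56/18≈3.11, Meals 40/15≈2.67, Coat Drive 28/25≈1.12, Shelter 6/11≈0.545, Blood Drive 12/30≈0.4.
Food Bank: take in full, 10 person-hours for value 51 — 69 left.
Take all of Park Build (18 person-hours, value 56) — 51 person-hours left.
Meals: take in full, 15 person-hours for value 40 — 36 left.
All 25 person-hours of Coat Drive fit (value 28) — 11 remain.
Shelter: take in full, 11 person-hours for value 6 — 0 left.
Total value = 181.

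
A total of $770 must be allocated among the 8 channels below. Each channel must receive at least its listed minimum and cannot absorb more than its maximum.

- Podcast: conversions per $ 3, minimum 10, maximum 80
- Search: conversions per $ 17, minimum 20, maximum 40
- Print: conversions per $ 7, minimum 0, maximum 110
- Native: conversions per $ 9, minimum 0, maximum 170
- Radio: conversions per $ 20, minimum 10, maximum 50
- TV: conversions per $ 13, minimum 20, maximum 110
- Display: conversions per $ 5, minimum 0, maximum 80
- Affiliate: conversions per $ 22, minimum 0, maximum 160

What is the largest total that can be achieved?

9480

Meeting every minimum uses 10+20+0+0+10+20+0+0 = 60 $, leaving 710.
Rank by conversions per $: Affiliate 22 > Radio 20 > Search 17 > TV 13 > Native 9 > Print 7 > Display 5 > Podcast 3.
Give Affiliate 160 more to hit its cap of 160 ; 550 left.
Radio takes 40 more to reach its cap of 50 ; 510 left.
Search: +20 to 40 (cap) ; 490 left.
TV takes 90 more to reach its cap of 110 ; 400 left.
Give Native 170 more to hit its cap of 170 ; 230 left.
Print takes 110 more to reach its cap of 110 ; 120 left.
Display takes 80 more to reach its cap of 80 ; 40 left.
Podcast has room for 70 more but only 40 remain, so it gets 50.
Total = 3×50 + 17×40 + 7×110 + 9×170 + 20×50 + 13×110 + 5×80 + 22×160 = 9480.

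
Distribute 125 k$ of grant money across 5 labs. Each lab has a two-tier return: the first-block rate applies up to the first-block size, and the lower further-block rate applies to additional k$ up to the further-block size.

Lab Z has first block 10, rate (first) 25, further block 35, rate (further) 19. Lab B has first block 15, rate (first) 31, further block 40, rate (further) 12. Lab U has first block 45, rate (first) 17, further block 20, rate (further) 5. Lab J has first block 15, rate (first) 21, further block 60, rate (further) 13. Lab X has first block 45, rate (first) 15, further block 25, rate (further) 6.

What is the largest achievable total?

Order all 10 blocks by rate: Lab B/tier1 31 > Lab Z/tier1 25 > Lab J/tier1 21 > Lab Z/tier2 19 > Lab U/tier1 17 > Lab X/tier1 15 > Lab J/tier2 13 > Lab B/tier2 12 > Lab X/tier2 6 > Lab U/tier2 5.
Fill Lab B tier1 block (15 at 31) → 110 left.
Lab Z/tier1 (25): +10 → 100 left.
Fill Lab J tier1 block (15 at 21) → 85 left.
Fill Lab Z tier2 block (35 at 19) → 50 left.
Lab U/tier1 (17): +45 → 5 left.
Lab X/tier1: +5 of 45 at 15; pool empty.
Total = 31×15 + 25×10 + 21×15 + 19×35 + 17×45 + 15×5 = 2535.

2535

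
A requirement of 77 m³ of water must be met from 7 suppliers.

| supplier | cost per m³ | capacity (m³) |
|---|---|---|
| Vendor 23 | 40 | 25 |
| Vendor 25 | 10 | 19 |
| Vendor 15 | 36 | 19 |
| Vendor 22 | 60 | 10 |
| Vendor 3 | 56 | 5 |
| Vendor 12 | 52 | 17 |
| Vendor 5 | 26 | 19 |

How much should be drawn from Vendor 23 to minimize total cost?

20

Use suppliers in increasing cost order.
Vendor 25 at 10: take all 19 m³ → 58 still needed.
Take 19 from Vendor 5 at 26 → need 39 more.
Vendor 15 (36): use full 19 → 20 m³ to go.
Take 20 from Vendor 23 at 40 to finish.
Vendor 12, Vendor 3, Vendor 22: unused.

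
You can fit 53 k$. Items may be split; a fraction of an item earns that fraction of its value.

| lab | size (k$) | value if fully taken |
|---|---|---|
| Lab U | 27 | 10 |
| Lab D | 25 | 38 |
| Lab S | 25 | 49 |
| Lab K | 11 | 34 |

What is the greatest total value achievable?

108.84

Rank by value-to-size ratio: Lab K 34/11≈3.09, Lab S 49/25≈1.96, Lab D 38/25≈1.52, Lab U 10/27≈0.37.
Take all of Lab K (11 k$, value 34) ; 42 k$ left.
All 25 k$ of Lab S fit (value 49) ; 17 remain.
17 k$ left: a 17/25 share of Lab D gives 38×17/25 = 25.84.
Total value = 108.84.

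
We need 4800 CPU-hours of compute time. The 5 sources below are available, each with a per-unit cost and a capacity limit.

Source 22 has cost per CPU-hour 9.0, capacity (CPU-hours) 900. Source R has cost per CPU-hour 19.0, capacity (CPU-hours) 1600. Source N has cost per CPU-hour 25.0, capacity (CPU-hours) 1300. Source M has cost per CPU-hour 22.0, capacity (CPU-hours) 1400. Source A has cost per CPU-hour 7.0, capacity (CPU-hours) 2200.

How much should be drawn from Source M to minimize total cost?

100

Cheapest first:
Take 2200 from Source A at 7.0 ; need 2600 more.
Source 22 (9.0): use full 900 ; 1700 CPU-hours to go.
Source R (19.0): use full 1600 ; 100 CPU-hours to go.
Source M at 22.0: take 100 of its 1400 ; requirement met.
Source N: unused.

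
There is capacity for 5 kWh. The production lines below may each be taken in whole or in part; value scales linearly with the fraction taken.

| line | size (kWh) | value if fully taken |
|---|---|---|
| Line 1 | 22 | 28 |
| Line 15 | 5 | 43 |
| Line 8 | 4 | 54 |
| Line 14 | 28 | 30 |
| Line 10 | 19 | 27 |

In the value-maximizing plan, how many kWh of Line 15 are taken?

Sort by value density: Line 8 54/4≈13.5, Line 15 43/5≈8.6, Line 10 27/19≈1.42, Line 1 28/22≈1.27, Line 14 30/28≈1.07.
Line 8: take in full, 4 kWh for value 54 → 1 left.
Only 1 kWh remain; take 1/5 of Line 15 for value 43×1/5 = 8.6.

1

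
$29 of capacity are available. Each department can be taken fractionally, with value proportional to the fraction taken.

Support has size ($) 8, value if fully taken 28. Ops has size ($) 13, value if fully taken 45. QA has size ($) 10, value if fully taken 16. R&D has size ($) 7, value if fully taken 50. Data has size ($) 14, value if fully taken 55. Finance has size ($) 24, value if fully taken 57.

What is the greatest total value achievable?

Rank by value-to-size ratio: R&D 50/7≈7.14, Data 55/14≈3.93, Support 28/8≈3.5, Ops 45/13≈3.46, Finance 57/24≈2.38, QA 16/10≈1.6.
Take all of R&D (7 $, value 50) — 22 $ left.
Take all of Data (14 $, value 55) — 8 $ left.
Support: take in full, 8 $ for value 28 — 0 left.
Total value = 133.

133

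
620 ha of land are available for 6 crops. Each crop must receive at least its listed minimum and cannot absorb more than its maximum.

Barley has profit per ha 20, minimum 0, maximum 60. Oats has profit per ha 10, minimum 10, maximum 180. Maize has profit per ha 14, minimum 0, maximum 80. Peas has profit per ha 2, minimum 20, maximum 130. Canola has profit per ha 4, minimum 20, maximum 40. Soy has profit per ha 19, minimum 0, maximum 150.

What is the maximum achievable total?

Meeting every minimum uses 0+10+0+20+20+0 = 50 ha, leaving 570.
Order the crops by profit per ha: Barley 20 > Soy 19 > Maize 14 > Oats 10 > Canola 4 > Peas 2.
Barley: +60 to 60 (cap) → 510 left.
Soy: +150 to 150 (cap) → 360 left.
Give Maize 80 more to hit its cap of 80 → 280 left.
Give Oats 170 more to hit its cap of 180 → 110 left.
Canola: +20 to 40 (cap) → 90 left.
Peas: +90 (room for 110) → 110. Pool exhausted.
Total = 20×60 + 10×180 + 14×80 + 2×110 + 4×40 + 19×150 = 7350.

7350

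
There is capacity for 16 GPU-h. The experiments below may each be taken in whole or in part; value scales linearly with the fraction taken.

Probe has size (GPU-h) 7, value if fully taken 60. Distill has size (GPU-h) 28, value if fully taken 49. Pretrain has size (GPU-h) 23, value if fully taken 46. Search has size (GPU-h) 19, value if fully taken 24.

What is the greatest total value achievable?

78

Sort by value density: Probe 60/7≈8.57, Pretrain 46/23≈2, Distill 49/28≈1.75, Search 24/19≈1.26.
All 7 GPU-h of Probe fit (value 60) ; 9 remain.
9 GPU-h left: a 9/23 share of Pretrain gives 46×9/23 = 18.
Total value = 78.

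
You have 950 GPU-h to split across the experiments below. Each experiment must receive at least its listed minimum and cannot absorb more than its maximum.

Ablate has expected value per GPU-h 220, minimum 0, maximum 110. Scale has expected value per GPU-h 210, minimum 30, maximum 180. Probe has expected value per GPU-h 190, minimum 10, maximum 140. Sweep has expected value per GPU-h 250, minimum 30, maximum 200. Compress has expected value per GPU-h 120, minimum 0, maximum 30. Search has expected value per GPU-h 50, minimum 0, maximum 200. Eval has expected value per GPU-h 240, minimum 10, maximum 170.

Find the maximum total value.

189000

Meeting every minimum uses 0+30+10+30+0+0+10 = 80 GPU-h, leaving 870.
Highest expected value per GPU-h first: Sweep 250 > Eval 240 > Ablate 220 > Scale 210 > Probe 190 > Compress 120 > Search 50.
Sweep takes 170 more to reach its cap of 200 ; 700 left.
Give Eval 160 more to hit its cap of 170 ; 540 left.
Ablate takes 110 more to reach its cap of 110 ; 430 left.
Give Scale 150 more to hit its cap of 180 ; 280 left.
Probe takes 130 more to reach its cap of 140 ; 150 left.
Compress: +30 to 30 (cap) ; 120 left.
Search: +120 (room for 200) → 120. Pool exhausted.
Total = 220×110 + 210×180 + 190×140 + 250×200 + 120×30 + 50×120 + 240×170 = 189000.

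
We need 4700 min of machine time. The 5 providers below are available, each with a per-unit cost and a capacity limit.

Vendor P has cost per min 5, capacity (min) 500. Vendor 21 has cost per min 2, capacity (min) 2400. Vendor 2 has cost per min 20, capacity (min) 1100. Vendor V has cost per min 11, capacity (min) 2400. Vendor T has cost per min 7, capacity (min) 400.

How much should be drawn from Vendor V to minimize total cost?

1400

Use providers in increasing cost order.
Take 2400 from Vendor 21 at 2 ; need 2300 more.
Vendor P at 5: take all 500 min ; 1800 still needed.
Take 400 from Vendor T at 7 ; need 1400 more.
Take 1400 from Vendor V at 11 to finish.
Vendor 2: unused.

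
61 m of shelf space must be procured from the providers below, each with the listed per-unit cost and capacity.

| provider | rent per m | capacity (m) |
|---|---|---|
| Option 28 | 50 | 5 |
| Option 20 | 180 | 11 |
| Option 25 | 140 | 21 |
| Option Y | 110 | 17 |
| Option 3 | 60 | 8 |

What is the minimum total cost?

7340

Fill from the cheapest provider first.
Take 5 from Option 28 at 50 → need 56 more.
Option 3 (60): use full 8 → 48 m to go.
Option Y at 110: take all 17 m → 31 still needed.
Take 21 from Option 25 at 140 → need 10 more.
Option 20 at 180: take 10 of its 11 → requirement met.
Cost = 5×50 + 8×60 + 17×110 + 21×140 + 10×180 = 7340.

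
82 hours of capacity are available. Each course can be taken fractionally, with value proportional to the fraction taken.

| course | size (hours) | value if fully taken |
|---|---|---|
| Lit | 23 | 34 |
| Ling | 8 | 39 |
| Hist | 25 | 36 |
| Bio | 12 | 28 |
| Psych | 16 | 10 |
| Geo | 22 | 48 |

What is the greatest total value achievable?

Rank by value-to-size ratio: Ling 39/8≈4.88, Bio 28/12≈2.33, Geo 48/22≈2.18, Lit 34/23≈1.48, Hist 36/25≈1.44, Psych 10/16≈0.625.
Take all of Ling (8 hours, value 39) ; 74 hours left.
Take all of Bio (12 hours, value 28) ; 62 hours left.
All 22 hours of Geo fit (value 48) ; 40 remain.
All 23 hours of Lit fit (value 34) ; 17 remain.
Only 17 hours remain; take 17/25 of Hist for value 36×17/25 = 24.48.
Total value = 173.48.

173.48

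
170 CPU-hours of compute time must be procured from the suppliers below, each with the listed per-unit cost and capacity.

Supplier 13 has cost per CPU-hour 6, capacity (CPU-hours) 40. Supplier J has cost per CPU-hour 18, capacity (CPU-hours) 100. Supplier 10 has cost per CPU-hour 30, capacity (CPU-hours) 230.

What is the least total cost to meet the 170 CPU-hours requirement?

2940

Cheapest first:
Supplier 13 at 6: take all 40 CPU-hours — 130 still needed.
Supplier J at 18: take all 100 CPU-hours — 30 still needed.
Take 30 from Supplier 10 at 30 to finish.
Cost = 40×6 + 100×18 + 30×30 = 2940.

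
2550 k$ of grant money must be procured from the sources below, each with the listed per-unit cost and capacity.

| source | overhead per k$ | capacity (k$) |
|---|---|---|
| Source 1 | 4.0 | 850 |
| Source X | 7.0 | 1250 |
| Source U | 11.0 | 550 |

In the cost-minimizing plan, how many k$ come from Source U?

Use sources in increasing cost order.
Take 850 from Source 1 at 4.0 ; need 1700 more.
Take 1250 from Source X at 7.0 ; need 450 more.
Source U at 11.0: take 450 of its 550 ; requirement met.

450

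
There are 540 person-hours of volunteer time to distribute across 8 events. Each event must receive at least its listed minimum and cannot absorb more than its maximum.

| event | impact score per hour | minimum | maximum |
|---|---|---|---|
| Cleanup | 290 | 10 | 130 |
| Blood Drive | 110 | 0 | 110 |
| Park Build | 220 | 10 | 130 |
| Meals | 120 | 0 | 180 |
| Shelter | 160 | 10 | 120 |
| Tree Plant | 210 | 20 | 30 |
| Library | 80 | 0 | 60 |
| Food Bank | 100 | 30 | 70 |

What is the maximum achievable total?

Meeting every minimum uses 10+0+10+0+10+20+0+30 = 80 person-hours, leaving 460.
Highest impact score per hour first: Cleanup 290 > Park Build 220 > Tree Plant 210 > Shelter 160 > Meals 120 > Blood Drive 110 > Food Bank 100 > Library 80.
Give Cleanup 120 more to hit its cap of 130 → 340 left.
Park Build: +120 to 130 (cap) → 220 left.
Tree Plant: +10 to 30 (cap) → 210 left.
Give Shelter 110 more to hit its cap of 120 → 100 left.
Only 100 left; Meals takes them to reach 100.
Total = 290×130 + 220×130 + 120×100 + 160×120 + 210×30 + 100×30 = 106800.

106800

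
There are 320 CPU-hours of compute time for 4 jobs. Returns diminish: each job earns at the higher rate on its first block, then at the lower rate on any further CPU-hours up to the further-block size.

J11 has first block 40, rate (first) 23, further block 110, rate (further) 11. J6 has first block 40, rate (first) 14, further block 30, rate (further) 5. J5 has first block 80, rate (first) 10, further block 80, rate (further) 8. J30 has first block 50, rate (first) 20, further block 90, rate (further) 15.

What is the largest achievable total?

4930

Treat each block as its own option and order by rate: J11/tier1 23 > J30/tier1 20 > J30/tier2 15 > J6/tier1 14 > J11/tier2 11 > J5/tier1 10 > J5/tier2 8 > J6/tier2 5.
J11 tier1 at 23: fill all 40 — 280 left.
J30/tier1 (20): +50 — 230 left.
Fill J30 tier2 block (90 at 15) — 140 left.
J6/tier1 (14): +40 — 100 left.
100 remain; put them into J11 tier2 at 11.
Total = 23×40 + 20×50 + 15×90 + 14×40 + 11×100 = 4930.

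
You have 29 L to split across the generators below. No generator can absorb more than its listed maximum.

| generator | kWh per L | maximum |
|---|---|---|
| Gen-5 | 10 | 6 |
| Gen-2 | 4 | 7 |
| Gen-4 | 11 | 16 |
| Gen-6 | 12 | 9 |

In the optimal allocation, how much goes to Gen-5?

4

Order the generators by kWh per L: Gen-6 12 > Gen-4 11 > Gen-5 10 > Gen-2 4.
Give Gen-6 9 to hit its cap of 9 → 20 left.
Gen-4 takes 16 to reach its cap of 16 → 4 left.
Gen-5: +4 (room for 6) → 4. Pool exhausted.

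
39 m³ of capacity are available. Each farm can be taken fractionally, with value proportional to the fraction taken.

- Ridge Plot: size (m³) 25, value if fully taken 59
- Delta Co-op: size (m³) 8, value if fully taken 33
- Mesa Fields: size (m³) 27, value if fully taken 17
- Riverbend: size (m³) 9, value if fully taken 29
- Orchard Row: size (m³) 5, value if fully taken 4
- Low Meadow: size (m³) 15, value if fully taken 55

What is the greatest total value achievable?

Sort by value density: Delta Co-op 33/8≈4.12, Low Meadow 55/15≈3.67, Riverbend 29/9≈3.22, Ridge Plot 59/25≈2.36, Orchard Row 4/5≈0.8, Mesa Fields 17/27≈0.63.
Take all of Delta Co-op (8 m³, value 33) → 31 m³ left.
Take all of Low Meadow (15 m³, value 55) → 16 m³ left.
Take all of Riverbend (9 m³, value 29) → 7 m³ left.
7 m³ left: a 7/25 share of Ridge Plot gives 59×7/25 = 16.52.
Total value = 133.52.

133.52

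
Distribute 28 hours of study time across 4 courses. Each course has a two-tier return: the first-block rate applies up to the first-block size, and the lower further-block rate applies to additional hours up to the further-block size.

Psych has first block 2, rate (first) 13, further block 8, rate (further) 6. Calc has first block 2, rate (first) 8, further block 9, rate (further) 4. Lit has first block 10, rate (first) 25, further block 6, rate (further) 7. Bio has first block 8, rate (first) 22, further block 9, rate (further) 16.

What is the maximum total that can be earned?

Rank every tier by rate: Lit/tier1 25 > Bio/tier1 22 > Bio/tier2 16 > Psych/tier1 13 > Calc/tier1 8 > Lit/tier2 7 > Psych/tier2 6 > Calc/tier2 4.
Fill Lit tier1 block (10 at 25) ; 18 left.
Bio/tier1 (22): +8 ; 10 left.
Bio/tier2 (16): +9 ; 1 left.
1 remain; put them into Psych tier1 at 13.
Total = 25×10 + 22×8 + 16×9 + 13×1 = 583.

583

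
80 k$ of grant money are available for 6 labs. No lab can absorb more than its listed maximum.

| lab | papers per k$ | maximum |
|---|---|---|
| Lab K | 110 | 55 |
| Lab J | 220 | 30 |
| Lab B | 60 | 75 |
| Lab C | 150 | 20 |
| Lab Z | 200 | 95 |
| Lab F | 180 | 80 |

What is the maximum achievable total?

Order the labs by papers per k$: Lab J 220 > Lab Z 200 > Lab F 180 > Lab C 150 > Lab K 110 > Lab B 60.
Lab J takes 30 to reach its cap of 30 ; 50 left.
Lab Z has room for 95 but only 50 remain, so it gets 50.
Total = 220×30 + 200×50 = 16600.

16600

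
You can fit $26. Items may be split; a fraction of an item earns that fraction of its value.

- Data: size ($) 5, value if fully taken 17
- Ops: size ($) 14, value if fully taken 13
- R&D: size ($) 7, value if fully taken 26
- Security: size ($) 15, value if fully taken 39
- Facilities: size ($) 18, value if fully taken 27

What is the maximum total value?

Sort by value density: R&D 26/7≈3.71, Data 17/5≈3.4, Security 39/15≈2.6, Facilities 27/18≈1.5, Ops 13/14≈0.929.
Take all of R&D (7 $, value 26) — 19 $ left.
All 5 $ of Data fit (value 17) — 14 remain.
14 $ left: a 14/15 share of Security gives 39×14/15 = 36.4.
Total value = 79.4.

79.4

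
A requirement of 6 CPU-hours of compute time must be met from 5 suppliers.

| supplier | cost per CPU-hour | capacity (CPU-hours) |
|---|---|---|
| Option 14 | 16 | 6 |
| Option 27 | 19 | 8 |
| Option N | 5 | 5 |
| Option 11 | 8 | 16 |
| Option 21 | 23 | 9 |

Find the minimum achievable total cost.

33

Use suppliers in increasing cost order.
Option N (5): use full 5 — 1 CPU-hours to go.
Option 11 at 8: take 1 of its 16 — requirement met.
Option 14, Option 27, Option 21: unused.
Cost = 5×5 + 1×8 = 33.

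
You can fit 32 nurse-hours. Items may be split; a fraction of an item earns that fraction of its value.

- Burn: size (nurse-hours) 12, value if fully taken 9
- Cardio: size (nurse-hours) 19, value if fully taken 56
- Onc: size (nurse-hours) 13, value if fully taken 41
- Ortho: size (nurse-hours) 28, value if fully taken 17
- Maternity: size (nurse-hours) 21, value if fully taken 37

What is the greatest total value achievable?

97

Rank by value-to-size ratio: Onc 41/13≈3.15, Cardio 56/19≈2.95, Maternity 37/21≈1.76, Burn 9/12≈0.75, Ortho 17/28≈0.607.
Take all of Onc (13 nurse-hours, value 41) → 19 nurse-hours left.
Take all of Cardio (19 nurse-hours, value 56) → 0 nurse-hours left.
Total value = 97.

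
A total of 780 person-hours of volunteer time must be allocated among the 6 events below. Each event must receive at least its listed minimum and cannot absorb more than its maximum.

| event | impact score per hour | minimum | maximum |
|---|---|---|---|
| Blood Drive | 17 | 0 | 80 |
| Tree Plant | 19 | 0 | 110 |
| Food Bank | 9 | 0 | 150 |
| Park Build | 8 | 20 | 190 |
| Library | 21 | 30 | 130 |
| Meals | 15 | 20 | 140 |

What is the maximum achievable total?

Meeting every minimum uses 0+0+0+20+30+20 = 70 person-hours, leaving 710.
Highest impact score per hour first: Library 21 > Tree Plant 19 > Blood Drive 17 > Meals 15 > Food Bank 9 > Park Build 8.
Library: +100 to 130 (cap) — 610 left.
Tree Plant: +110 to 110 (cap) — 500 left.
Blood Drive: +80 to 80 (cap) — 420 left.
Meals: +120 to 140 (cap) — 300 left.
Give Food Bank 150 more to hit its cap of 150 — 150 left.
Park Build has room for 170 more but only 150 remain, so it gets 170.
Total = 17×80 + 19×110 + 9×150 + 8×170 + 21×130 + 15×140 = 10990.

10990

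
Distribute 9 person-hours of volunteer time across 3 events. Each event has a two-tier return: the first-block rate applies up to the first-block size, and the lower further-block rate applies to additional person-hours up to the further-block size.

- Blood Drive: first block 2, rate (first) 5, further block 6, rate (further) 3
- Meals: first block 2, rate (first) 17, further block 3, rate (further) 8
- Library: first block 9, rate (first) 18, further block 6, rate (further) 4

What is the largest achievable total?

Treat each block as its own option and order by rate: Library/T1 18 > Meals/T1 17 > Meals/T2 8 > Blood Drive/T1 5 > Library/T2 4 > Blood Drive/T2 3.
Library T1 at 18: fill all 9 → 0 left.
Total = 18×9 = 162.

162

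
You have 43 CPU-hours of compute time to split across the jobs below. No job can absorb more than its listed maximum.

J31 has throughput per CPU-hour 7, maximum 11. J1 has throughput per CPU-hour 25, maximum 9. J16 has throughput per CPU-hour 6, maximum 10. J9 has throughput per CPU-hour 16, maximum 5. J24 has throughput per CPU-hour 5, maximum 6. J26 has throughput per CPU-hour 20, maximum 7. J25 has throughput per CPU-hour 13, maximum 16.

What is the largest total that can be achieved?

695

Order the jobs by throughput per CPU-hour: J1 25 > J26 20 > J9 16 > J25 13 > J31 7 > J16 6 > J24 5.
J1 takes 9 to reach its cap of 9 — 34 left.
J26 takes 7 to reach its cap of 7 — 27 left.
Give J9 5 to hit its cap of 5 — 22 left.
Give J25 16 to hit its cap of 16 — 6 left.
J31 has room for 11 but only 6 remain, so it gets 6.
Total = 7×6 + 25×9 + 16×5 + 20×7 + 13×16 = 695.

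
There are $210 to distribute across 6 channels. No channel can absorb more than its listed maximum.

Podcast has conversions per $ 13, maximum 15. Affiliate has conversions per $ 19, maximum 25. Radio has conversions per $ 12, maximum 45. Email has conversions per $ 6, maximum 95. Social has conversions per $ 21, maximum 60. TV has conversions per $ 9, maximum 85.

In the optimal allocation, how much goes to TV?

Highest conversions per $ first: Social 21 > Affiliate 19 > Podcast 13 > Radio 12 > TV 9 > Email 6.
Social: +60 to 60 (cap) ; 150 left.
Affiliate: +25 to 25 (cap) ; 125 left.
Podcast takes 15 to reach its cap of 15 ; 110 left.
Radio: +45 to 45 (cap) ; 65 left.
TV has room for 85 but only 65 remain, so it gets 65.

65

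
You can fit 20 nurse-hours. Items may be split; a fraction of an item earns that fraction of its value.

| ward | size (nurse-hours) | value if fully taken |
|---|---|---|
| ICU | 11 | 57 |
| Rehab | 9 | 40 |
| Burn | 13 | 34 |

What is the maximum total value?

97

Rank by value-to-size ratio: ICU 57/11≈5.18, Rehab 40/9≈4.44, Burn 34/13≈2.62.
ICU: take in full, 11 nurse-hours for value 57 → 9 left.
Rehab: take in full, 9 nurse-hours for value 40 → 0 left.
Total value = 97.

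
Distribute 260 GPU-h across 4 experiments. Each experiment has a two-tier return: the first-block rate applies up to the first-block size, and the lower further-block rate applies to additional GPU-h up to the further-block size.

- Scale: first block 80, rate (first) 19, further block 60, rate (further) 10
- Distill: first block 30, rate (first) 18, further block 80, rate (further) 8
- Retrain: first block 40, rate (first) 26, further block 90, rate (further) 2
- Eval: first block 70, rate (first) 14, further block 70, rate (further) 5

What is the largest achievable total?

Order all 8 blocks by rate: Retrain/tier1 26 > Scale/tier1 19 > Distill/tier1 18 > Eval/tier1 14 > Scale/tier2 10 > Distill/tier2 8 > Eval/tier2 5 > Retrain/tier2 2.
Retrain/tier1 (26): +40 — 220 left.
Fill Scale tier1 block (80 at 19) — 140 left.
Distill tier1 at 18: fill all 30 — 110 left.
Eval tier1 at 14: fill all 70 — 40 left.
Scale/tier2: +40 of 60 at 10; pool empty.
Total = 26×40 + 19×80 + 18×30 + 14×70 + 10×40 = 4480.

4480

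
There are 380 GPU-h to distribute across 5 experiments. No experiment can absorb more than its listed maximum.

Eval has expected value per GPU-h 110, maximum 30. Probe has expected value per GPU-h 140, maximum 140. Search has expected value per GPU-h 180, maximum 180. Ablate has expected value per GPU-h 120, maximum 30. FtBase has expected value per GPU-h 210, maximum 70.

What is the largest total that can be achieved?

Order the experiments by expected value per GPU-h: FtBase 210 > Search 180 > Probe 140 > Ablate 120 > Eval 110.
FtBase takes 70 to reach its cap of 70 ; 310 left.
Search takes 180 to reach its cap of 180 ; 130 left.
Probe has room for 140 but only 130 remain, so it gets 130.
Total = 140×130 + 180×180 + 210×70 = 65300.

65300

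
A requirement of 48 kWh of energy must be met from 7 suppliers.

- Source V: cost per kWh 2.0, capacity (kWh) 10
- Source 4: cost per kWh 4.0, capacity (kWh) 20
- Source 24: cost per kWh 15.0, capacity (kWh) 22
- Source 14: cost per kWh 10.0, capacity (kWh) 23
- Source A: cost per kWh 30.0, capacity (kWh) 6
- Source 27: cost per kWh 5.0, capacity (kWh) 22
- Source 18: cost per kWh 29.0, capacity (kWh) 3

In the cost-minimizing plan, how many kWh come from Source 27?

Cheapest first:
Source V (2.0): use full 10 — 38 kWh to go.
Take 20 from Source 4 at 4.0 — need 18 more.
Take 18 from Source 27 at 5.0 to finish.
Source 14, Source 24, Source 18, Source A: unused.

18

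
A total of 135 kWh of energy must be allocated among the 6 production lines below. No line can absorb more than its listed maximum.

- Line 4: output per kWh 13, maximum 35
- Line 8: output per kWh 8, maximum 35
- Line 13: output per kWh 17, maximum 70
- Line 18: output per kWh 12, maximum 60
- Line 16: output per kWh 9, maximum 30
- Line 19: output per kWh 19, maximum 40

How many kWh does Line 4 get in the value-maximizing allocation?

25

Highest output per kWh first: Line 19 19 > Line 13 17 > Line 4 13 > Line 18 12 > Line 16 9 > Line 8 8.
Give Line 19 40 to hit its cap of 40 — 95 left.
Give Line 13 70 to hit its cap of 70 — 25 left.
Only 25 left; Line 4 takes them to reach 25.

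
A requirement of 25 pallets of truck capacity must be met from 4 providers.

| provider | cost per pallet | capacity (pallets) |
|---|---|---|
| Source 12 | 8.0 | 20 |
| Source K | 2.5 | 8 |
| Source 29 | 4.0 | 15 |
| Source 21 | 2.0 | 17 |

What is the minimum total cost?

Cheapest first:
Take 17 from Source 21 at 2.0 → need 8 more.
Source K at 2.5: take all 8 pallets → 0 still needed.
Source 29, Source 12: unused.
Cost = 17×2.0 + 8×2.5 = 54.

54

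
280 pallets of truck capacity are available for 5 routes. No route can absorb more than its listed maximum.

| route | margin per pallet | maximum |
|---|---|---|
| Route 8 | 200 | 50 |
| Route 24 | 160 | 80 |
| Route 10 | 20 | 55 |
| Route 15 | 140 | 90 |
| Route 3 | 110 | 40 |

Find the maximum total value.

Rank by margin per pallet: Route 8 200 > Route 24 160 > Route 15 140 > Route 3 110 > Route 10 20.
Route 8 takes 50 to reach its cap of 50 ; 230 left.
Route 24 takes 80 to reach its cap of 80 ; 150 left.
Give Route 15 90 to hit its cap of 90 ; 60 left.
Route 3 takes 40 to reach its cap of 40 ; 20 left.
Only 20 left; Route 10 takes them to reach 20.
Total = 200×50 + 160×80 + 20×20 + 140×90 + 110×40 = 40200.

40200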